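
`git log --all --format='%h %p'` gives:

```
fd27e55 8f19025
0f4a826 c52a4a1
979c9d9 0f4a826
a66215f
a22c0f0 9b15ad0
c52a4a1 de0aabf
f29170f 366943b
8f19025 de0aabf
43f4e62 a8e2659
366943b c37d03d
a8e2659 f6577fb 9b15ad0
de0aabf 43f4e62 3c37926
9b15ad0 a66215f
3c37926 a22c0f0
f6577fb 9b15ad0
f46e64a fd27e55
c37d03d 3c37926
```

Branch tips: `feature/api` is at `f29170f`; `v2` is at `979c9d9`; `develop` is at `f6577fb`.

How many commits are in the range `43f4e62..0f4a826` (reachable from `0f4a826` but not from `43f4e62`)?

5

Reachable from 0f4a826: {0f4a826, 3c37926, 43f4e62, 9b15ad0, a22c0f0, a66215f, a8e2659, c52a4a1, de0aabf, f6577fb}.
Reachable from 43f4e62: {43f4e62, 9b15ad0, a66215f, a8e2659, f6577fb}.
In 0f4a826's history but not 43f4e62's: {0f4a826, 3c37926, a22c0f0, c52a4a1, de0aabf} — 5 commits.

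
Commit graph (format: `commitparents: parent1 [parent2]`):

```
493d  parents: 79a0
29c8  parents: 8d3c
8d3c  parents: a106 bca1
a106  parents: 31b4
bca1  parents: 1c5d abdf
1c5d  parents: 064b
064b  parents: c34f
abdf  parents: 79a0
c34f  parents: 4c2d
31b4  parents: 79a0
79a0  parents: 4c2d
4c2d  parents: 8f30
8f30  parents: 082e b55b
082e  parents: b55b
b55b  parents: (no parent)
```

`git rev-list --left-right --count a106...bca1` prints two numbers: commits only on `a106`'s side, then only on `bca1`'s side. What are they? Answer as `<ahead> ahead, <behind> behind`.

Reachable from a106: {082e, 31b4, 4c2d, 79a0, 8f30, a106, b55b}.
Reachable from bca1: {064b, 082e, 1c5d, 4c2d, 79a0, 8f30, abdf, b55b, bca1, c34f}.
Only in a106's history (ahead): {31b4, a106} — 2.
Only in bca1's history (behind): {064b, 1c5d, abdf, bca1, c34f} — 5.

2 ahead, 5 behind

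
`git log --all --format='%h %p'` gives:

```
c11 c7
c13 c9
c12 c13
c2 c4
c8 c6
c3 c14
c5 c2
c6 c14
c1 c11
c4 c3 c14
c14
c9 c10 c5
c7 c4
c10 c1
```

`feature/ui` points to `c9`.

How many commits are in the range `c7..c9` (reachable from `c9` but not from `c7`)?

Reachable from c9: {c1, c10, c11, c14, c2, c3, c4, c5, c7, c9}.
Reachable from c7: {c14, c3, c4, c7}.
In c9's history but not c7's: {c1, c10, c11, c2, c5, c9} — 6 commits.

6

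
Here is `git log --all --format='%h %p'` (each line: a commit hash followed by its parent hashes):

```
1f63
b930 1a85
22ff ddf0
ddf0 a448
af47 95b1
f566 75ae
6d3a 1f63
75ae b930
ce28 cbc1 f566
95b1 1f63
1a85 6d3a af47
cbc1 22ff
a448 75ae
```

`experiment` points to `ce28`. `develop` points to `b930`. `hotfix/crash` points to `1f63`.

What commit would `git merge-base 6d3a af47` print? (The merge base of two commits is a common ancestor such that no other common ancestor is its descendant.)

1f63

Ancestors of 6d3a: {1f63, 6d3a}.
Ancestors of af47: {1f63, 95b1, af47}.
Common ancestors: {1f63}.
The only common ancestor is 1f63, so it is the merge base.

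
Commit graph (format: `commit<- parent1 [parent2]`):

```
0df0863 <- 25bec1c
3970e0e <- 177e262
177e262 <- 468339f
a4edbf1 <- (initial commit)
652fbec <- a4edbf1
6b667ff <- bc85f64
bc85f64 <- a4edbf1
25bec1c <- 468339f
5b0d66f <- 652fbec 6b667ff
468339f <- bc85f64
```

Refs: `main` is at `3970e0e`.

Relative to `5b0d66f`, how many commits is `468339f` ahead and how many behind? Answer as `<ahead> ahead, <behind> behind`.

Reachable from 468339f: {468339f, a4edbf1, bc85f64}.
Reachable from 5b0d66f: {5b0d66f, 652fbec, 6b667ff, a4edbf1, bc85f64}.
Only in 468339f's history (ahead): {468339f} — 1.
Only in 5b0d66f's history (behind): {5b0d66f, 652fbec, 6b667ff} — 3.

1 ahead, 3 behind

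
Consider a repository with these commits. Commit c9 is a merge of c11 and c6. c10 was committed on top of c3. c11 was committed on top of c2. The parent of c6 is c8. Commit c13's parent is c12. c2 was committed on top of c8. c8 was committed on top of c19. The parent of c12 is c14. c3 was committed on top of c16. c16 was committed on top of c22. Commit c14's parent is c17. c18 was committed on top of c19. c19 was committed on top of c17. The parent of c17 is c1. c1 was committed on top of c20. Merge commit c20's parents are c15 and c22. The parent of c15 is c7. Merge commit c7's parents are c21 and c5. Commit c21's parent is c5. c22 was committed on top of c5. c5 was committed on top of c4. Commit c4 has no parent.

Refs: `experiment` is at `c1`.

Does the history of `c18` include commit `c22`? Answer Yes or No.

Yes

Ancestors of c18 (commits reachable by following parents): {c1, c15, c17, c18, c19, c20, c21, c22, c4, c5, c7}.
c22 is in that set, so it is an ancestor of c18.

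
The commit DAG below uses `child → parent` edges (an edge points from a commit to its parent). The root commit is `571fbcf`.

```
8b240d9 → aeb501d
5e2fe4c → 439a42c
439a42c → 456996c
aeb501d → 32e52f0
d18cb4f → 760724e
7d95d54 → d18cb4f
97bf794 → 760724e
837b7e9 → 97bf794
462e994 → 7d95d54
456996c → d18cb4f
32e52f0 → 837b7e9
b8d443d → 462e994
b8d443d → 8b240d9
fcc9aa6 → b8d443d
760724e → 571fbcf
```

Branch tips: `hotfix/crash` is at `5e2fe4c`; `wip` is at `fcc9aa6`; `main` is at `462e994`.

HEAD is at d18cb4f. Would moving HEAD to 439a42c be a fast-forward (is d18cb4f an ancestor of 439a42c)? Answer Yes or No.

Yes

A fast-forward from d18cb4f to 439a42c is possible iff d18cb4f is an ancestor of 439a42c.
Ancestors of 439a42c: {439a42c, 456996c, 571fbcf, 760724e, d18cb4f}.
d18cb4f is among them, so fast-forward is possible.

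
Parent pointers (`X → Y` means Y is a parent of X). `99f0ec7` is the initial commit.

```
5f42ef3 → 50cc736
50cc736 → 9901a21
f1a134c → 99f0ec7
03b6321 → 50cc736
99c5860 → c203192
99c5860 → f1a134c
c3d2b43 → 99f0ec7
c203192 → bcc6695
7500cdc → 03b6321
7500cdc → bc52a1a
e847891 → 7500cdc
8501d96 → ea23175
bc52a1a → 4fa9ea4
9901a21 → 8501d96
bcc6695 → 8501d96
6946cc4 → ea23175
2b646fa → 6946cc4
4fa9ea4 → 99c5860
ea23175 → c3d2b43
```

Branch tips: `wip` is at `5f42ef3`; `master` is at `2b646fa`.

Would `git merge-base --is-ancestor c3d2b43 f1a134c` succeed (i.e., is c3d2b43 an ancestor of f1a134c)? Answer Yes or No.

Ancestors of f1a134c: {99f0ec7, f1a134c}.
c3d2b43 is not in that set, so it is not an ancestor of f1a134c.

No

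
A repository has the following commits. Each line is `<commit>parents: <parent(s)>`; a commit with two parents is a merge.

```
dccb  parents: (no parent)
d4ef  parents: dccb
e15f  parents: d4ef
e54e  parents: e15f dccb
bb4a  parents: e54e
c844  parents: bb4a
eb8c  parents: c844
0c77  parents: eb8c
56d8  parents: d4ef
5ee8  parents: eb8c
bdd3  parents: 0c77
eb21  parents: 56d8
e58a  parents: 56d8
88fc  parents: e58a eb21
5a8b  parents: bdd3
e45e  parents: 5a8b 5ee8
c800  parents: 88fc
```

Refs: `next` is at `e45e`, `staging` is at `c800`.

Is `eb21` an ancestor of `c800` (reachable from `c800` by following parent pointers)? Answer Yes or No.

Ancestors of c800 (commits reachable by following parents): {56d8, 88fc, c800, d4ef, dccb, e58a, eb21}.
eb21 is in that set, so it is an ancestor of c800.

Yes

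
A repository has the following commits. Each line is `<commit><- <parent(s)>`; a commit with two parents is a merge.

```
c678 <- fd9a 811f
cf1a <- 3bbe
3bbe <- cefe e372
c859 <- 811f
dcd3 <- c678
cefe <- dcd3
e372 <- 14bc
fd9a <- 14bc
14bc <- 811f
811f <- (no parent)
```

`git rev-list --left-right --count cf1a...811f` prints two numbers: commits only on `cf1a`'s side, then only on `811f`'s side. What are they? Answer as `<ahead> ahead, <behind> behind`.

Reachable from cf1a: {14bc, 3bbe, 811f, c678, cefe, cf1a, dcd3, e372, fd9a}.
Reachable from 811f: {811f}.
Only in cf1a's history (ahead): {14bc, 3bbe, c678, cefe, cf1a, dcd3, e372, fd9a} — 8.
Only in 811f's history (behind): {} — 0.

8 ahead, 0 behind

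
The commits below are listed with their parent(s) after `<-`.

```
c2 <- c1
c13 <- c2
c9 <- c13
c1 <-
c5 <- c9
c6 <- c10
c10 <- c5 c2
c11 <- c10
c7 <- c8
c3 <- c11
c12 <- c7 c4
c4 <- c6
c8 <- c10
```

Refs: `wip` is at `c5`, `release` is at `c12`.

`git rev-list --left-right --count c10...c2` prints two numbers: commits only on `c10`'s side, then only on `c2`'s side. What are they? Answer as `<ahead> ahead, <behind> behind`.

4 ahead, 0 behind

Reachable from c10: {c1, c10, c13, c2, c5, c9}.
Reachable from c2: {c1, c2}.
Only in c10's history (ahead): {c10, c13, c5, c9} — 4.
Only in c2's history (behind): {} — 0.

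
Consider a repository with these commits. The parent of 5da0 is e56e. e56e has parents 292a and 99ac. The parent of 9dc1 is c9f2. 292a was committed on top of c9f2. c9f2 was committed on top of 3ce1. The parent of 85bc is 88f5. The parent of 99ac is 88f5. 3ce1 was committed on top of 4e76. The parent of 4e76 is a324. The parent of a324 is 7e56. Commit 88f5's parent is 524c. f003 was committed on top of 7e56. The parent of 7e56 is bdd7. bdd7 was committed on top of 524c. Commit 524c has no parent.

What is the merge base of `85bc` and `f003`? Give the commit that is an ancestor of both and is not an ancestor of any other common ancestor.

524c

Ancestors of 85bc: {524c, 85bc, 88f5}.
Ancestors of f003: {524c, 7e56, bdd7, f003}.
Common ancestors: {524c}.
The only common ancestor is 524c, so it is the merge base.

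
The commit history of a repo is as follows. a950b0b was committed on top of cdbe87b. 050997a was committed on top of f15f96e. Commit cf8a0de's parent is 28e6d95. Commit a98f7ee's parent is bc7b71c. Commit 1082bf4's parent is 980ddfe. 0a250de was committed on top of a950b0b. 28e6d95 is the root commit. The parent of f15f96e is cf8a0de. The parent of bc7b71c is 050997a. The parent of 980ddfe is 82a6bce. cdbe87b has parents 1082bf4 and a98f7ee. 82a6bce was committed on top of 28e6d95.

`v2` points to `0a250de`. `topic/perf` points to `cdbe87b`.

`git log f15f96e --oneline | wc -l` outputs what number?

Walking parent pointers from f15f96e: reachable set = {28e6d95, cf8a0de, f15f96e}.
That is 3 commits.

3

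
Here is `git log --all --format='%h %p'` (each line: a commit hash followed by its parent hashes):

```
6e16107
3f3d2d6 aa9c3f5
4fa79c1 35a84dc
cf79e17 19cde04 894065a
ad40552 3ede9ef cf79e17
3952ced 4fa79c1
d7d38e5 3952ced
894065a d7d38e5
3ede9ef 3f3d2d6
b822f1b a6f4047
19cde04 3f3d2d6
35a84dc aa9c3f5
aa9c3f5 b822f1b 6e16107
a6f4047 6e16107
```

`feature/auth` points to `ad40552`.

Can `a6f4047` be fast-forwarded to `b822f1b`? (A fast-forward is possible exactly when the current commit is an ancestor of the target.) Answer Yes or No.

A fast-forward from a6f4047 to b822f1b is possible iff a6f4047 is an ancestor of b822f1b.
Ancestors of b822f1b: {6e16107, a6f4047, b822f1b}.
a6f4047 is among them, so fast-forward is possible.

Yes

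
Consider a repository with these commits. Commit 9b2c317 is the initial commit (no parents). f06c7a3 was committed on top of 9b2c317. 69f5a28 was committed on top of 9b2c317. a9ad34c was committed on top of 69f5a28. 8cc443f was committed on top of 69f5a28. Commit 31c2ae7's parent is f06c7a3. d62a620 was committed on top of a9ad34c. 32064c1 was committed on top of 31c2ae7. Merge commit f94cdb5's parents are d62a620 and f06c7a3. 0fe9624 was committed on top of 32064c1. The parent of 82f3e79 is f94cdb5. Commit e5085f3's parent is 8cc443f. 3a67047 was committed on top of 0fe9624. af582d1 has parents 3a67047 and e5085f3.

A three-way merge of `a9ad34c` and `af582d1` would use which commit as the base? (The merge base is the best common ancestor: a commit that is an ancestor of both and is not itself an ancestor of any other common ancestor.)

69f5a28

Ancestors of a9ad34c: {69f5a28, 9b2c317, a9ad34c}.
Ancestors of af582d1: {0fe9624, 31c2ae7, 32064c1, 3a67047, 69f5a28, 8cc443f, 9b2c317, af582d1, e5085f3, f06c7a3}.
Common ancestors: {69f5a28, 9b2c317}.
Among these, 69f5a28 is not an ancestor of any other common ancestor — it is the merge base.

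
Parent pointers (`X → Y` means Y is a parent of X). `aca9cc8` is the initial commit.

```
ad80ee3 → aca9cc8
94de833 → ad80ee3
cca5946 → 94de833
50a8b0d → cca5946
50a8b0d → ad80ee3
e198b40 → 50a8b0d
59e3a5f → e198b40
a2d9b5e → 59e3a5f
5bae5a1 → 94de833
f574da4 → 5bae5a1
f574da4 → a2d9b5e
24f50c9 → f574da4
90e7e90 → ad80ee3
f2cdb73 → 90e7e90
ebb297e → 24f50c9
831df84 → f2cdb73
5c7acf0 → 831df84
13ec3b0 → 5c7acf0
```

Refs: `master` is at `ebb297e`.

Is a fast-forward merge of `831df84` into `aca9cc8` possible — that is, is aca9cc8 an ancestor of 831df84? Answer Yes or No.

Yes

A fast-forward from aca9cc8 to 831df84 is possible iff aca9cc8 is an ancestor of 831df84.
Ancestors of 831df84: {831df84, 90e7e90, aca9cc8, ad80ee3, f2cdb73}.
aca9cc8 is among them, so fast-forward is possible.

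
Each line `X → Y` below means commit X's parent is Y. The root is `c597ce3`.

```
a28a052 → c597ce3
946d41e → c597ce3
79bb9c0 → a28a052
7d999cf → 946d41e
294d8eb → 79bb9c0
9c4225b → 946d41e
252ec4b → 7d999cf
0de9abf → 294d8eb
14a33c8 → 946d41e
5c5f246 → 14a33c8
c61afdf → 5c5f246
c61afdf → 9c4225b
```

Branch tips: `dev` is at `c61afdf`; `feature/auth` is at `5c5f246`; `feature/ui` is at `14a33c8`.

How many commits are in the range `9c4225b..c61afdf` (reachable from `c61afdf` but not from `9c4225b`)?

Reachable from c61afdf: {14a33c8, 5c5f246, 946d41e, 9c4225b, c597ce3, c61afdf}.
Reachable from 9c4225b: {946d41e, 9c4225b, c597ce3}.
In c61afdf's history but not 9c4225b's: {14a33c8, 5c5f246, c61afdf} — 3 commits.

3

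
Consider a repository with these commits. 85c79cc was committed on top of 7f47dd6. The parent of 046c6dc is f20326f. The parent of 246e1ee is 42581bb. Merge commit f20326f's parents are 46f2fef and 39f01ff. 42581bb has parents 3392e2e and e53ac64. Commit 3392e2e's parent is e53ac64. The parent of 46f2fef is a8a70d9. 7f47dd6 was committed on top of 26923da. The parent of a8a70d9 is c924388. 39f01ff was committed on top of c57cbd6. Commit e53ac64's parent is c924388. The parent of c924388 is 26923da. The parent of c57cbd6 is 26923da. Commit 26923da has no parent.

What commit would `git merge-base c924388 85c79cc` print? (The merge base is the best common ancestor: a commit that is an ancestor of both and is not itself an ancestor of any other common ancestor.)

26923da

Ancestors of c924388: {26923da, c924388}.
Ancestors of 85c79cc: {26923da, 7f47dd6, 85c79cc}.
Common ancestors: {26923da}.
The only common ancestor is 26923da, so it is the merge base.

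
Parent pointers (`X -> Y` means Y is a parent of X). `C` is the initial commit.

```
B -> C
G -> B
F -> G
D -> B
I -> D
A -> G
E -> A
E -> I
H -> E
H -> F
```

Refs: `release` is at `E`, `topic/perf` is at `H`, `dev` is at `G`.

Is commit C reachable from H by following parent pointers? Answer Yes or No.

Yes

Ancestors of H (commits reachable by following parents): {A, B, C, D, E, F, G, H, I}.
C is in that set, so it is an ancestor of H.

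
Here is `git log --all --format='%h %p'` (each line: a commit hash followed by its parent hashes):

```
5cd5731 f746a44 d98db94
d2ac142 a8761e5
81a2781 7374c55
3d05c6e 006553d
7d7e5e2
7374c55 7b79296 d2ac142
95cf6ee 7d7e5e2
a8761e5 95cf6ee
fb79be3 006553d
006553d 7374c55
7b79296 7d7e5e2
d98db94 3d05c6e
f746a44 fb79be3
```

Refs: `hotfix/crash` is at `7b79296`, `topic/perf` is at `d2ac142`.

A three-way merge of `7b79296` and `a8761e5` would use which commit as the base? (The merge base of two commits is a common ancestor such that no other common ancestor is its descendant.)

Ancestors of 7b79296: {7b79296, 7d7e5e2}.
Ancestors of a8761e5: {7d7e5e2, 95cf6ee, a8761e5}.
Common ancestors: {7d7e5e2}.
The only common ancestor is 7d7e5e2, so it is the merge base.

7d7e5e2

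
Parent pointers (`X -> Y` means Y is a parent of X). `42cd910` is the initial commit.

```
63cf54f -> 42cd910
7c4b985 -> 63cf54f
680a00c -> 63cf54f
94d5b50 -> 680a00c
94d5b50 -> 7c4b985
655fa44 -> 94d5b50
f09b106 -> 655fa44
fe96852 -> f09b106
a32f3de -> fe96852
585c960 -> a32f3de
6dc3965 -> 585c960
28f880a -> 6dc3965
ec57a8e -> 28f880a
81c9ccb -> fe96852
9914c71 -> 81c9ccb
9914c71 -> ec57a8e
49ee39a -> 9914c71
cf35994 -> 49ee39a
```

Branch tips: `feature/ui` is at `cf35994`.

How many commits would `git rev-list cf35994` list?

17

Walking parent pointers from cf35994: reachable set = {28f880a, 42cd910, 49ee39a, 585c960, 63cf54f, 655fa44, 680a00c, 6dc3965, 7c4b985, 81c9ccb, 94d5b50, 9914c71, a32f3de, cf35994, ec57a8e, f09b106, fe96852}.
That is 17 commits.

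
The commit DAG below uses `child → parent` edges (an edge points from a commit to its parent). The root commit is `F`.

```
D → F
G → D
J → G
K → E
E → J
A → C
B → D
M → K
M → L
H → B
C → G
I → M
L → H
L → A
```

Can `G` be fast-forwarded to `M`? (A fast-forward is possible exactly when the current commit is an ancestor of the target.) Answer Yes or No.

Yes

A fast-forward from G to M is possible iff G is an ancestor of M.
Ancestors of M: {A, B, C, D, E, F, G, H, J, K, L, M}.
G is among them, so fast-forward is possible.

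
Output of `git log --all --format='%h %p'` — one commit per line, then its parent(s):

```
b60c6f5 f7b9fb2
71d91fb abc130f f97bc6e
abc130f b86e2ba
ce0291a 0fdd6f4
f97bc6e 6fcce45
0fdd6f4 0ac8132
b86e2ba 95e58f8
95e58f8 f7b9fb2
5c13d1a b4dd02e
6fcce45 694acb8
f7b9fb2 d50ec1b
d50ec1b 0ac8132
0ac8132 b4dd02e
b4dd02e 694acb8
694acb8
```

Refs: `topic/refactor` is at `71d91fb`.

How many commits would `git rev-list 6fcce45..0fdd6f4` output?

3

Reachable from 0fdd6f4: {0ac8132, 0fdd6f4, 694acb8, b4dd02e}.
Reachable from 6fcce45: {694acb8, 6fcce45}.
In 0fdd6f4's history but not 6fcce45's: {0ac8132, 0fdd6f4, b4dd02e} — 3 commits.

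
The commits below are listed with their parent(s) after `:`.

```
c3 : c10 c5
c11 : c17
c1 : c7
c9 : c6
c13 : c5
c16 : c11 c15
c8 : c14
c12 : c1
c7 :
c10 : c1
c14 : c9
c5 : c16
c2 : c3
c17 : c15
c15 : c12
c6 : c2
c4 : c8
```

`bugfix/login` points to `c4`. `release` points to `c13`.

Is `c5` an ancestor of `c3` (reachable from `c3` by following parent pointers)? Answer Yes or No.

Ancestors of c3 (commits reachable by following parents): {c1, c10, c11, c12, c15, c16, c17, c3, c5, c7}.
c5 is in that set, so it is an ancestor of c3.

Yes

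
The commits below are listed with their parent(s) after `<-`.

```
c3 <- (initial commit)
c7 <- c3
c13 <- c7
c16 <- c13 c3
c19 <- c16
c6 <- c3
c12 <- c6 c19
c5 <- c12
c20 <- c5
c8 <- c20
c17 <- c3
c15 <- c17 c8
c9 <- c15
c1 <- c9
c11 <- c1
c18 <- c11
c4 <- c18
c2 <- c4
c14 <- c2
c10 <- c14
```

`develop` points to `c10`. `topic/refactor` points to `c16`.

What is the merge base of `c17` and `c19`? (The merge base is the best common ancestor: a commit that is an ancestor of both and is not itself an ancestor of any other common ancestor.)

Ancestors of c17: {c17, c3}.
Ancestors of c19: {c13, c16, c19, c3, c7}.
Common ancestors: {c3}.
The only common ancestor is c3, so it is the merge base.

c3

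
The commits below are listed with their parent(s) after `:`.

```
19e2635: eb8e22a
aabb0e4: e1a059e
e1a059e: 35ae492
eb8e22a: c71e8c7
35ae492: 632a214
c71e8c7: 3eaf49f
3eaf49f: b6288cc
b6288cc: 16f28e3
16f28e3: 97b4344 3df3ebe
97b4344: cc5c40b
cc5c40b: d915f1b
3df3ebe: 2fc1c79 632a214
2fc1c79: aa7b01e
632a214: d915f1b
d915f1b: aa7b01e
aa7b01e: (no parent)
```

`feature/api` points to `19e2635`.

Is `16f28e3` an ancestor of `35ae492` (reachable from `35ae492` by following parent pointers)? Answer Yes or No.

Ancestors of 35ae492: {35ae492, 632a214, aa7b01e, d915f1b}.
16f28e3 is not in that set, so it is not an ancestor of 35ae492.

No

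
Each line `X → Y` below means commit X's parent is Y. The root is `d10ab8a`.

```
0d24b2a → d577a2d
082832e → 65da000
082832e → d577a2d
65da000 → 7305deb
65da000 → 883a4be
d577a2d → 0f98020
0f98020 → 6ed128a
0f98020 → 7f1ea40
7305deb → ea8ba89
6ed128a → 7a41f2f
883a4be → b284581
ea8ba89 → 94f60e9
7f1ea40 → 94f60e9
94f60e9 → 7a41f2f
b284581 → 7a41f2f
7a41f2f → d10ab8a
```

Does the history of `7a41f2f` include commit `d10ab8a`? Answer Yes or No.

Ancestors of 7a41f2f (commits reachable by following parents): {7a41f2f, d10ab8a}.
d10ab8a is in that set, so it is an ancestor of 7a41f2f.

Yes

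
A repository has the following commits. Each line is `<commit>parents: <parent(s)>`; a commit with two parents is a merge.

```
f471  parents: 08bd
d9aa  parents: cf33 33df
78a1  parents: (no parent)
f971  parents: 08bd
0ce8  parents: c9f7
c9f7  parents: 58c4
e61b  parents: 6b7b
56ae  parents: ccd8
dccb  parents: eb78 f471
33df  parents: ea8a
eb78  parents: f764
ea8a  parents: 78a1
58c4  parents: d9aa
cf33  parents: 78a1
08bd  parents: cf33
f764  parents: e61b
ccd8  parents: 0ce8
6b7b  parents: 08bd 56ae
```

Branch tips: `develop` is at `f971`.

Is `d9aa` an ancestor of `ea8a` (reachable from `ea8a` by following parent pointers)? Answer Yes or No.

Ancestors of ea8a: {78a1, ea8a}.
d9aa is not in that set, so it is not an ancestor of ea8a.

No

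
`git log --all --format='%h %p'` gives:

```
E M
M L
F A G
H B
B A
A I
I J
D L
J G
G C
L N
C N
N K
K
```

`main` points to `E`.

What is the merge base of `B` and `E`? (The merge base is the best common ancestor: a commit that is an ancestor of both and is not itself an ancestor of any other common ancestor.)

Ancestors of B: {A, B, C, G, I, J, K, N}.
Ancestors of E: {E, K, L, M, N}.
Common ancestors: {K, N}.
Among these, N is not an ancestor of any other common ancestor — it is the merge base.

N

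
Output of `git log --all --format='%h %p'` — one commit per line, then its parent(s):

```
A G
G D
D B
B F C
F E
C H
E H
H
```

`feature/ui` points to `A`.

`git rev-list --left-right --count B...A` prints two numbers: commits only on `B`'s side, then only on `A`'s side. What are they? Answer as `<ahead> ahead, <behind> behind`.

0 ahead, 3 behind

Reachable from B: {B, C, E, F, H}.
Reachable from A: {A, B, C, D, E, F, G, H}.
Only in B's history (ahead): {} — 0.
Only in A's history (behind): {A, D, G} — 3.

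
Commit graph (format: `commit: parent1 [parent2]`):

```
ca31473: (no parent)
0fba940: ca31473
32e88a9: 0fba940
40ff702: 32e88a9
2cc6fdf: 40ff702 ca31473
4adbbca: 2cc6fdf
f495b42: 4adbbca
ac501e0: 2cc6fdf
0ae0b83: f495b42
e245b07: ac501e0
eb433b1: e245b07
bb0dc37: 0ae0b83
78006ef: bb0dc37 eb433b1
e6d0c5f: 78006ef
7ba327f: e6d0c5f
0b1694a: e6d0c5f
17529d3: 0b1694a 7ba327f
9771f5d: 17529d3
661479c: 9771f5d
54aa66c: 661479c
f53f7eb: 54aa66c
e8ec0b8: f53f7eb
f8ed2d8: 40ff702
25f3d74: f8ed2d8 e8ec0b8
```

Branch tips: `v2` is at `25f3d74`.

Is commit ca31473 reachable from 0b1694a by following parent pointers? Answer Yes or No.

Ancestors of 0b1694a (commits reachable by following parents): {0ae0b83, 0b1694a, 0fba940, 2cc6fdf, 32e88a9, 40ff702, 4adbbca, 78006ef, ac501e0, bb0dc37, ca31473, e245b07, e6d0c5f, eb433b1, f495b42}.
ca31473 is in that set, so it is an ancestor of 0b1694a.

Yes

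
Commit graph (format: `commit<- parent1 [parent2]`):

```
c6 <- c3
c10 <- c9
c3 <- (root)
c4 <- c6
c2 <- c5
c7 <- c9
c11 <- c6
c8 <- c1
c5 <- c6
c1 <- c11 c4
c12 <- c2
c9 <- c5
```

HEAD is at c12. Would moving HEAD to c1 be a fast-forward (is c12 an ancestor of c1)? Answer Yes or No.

No

A fast-forward from c12 to c1 is possible iff c12 is an ancestor of c1.
Ancestors of c1: {c1, c11, c3, c4, c6}.
c12 is not among them, so fast-forward is not possible.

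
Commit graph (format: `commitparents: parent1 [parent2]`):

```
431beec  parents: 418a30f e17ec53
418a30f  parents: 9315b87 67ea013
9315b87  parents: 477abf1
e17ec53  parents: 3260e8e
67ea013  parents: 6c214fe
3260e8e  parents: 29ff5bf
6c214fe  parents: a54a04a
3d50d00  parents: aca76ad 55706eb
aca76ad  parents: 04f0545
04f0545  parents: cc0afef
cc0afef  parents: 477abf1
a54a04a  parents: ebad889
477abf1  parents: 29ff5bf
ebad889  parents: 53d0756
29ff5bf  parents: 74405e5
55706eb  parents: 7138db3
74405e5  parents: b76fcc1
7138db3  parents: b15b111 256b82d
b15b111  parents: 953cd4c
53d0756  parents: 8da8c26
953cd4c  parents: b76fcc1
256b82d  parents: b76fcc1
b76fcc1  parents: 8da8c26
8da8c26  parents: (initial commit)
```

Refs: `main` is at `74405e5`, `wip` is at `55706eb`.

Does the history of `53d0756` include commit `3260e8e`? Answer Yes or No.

Ancestors of 53d0756: {53d0756, 8da8c26}.
3260e8e is not in that set, so it is not an ancestor of 53d0756.

No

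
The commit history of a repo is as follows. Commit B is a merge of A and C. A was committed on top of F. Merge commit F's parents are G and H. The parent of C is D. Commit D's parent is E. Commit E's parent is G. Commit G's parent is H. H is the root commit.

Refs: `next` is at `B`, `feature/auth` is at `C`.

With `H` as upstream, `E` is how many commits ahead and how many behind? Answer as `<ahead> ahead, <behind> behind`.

2 ahead, 0 behind

Reachable from E: {E, G, H}.
Reachable from H: {H}.
Only in E's history (ahead): {E, G} — 2.
Only in H's history (behind): {} — 0.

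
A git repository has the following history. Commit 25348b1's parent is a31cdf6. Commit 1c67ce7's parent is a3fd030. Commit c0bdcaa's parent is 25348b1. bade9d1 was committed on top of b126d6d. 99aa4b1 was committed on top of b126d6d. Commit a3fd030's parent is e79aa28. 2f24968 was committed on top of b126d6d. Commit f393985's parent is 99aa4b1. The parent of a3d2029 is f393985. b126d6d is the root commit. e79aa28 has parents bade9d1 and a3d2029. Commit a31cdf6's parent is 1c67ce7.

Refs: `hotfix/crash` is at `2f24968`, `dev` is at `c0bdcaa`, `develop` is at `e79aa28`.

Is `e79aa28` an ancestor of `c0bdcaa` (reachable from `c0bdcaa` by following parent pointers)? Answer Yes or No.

Yes

Ancestors of c0bdcaa (commits reachable by following parents): {1c67ce7, 25348b1, 99aa4b1, a31cdf6, a3d2029, a3fd030, b126d6d, bade9d1, c0bdcaa, e79aa28, f393985}.
e79aa28 is in that set, so it is an ancestor of c0bdcaa.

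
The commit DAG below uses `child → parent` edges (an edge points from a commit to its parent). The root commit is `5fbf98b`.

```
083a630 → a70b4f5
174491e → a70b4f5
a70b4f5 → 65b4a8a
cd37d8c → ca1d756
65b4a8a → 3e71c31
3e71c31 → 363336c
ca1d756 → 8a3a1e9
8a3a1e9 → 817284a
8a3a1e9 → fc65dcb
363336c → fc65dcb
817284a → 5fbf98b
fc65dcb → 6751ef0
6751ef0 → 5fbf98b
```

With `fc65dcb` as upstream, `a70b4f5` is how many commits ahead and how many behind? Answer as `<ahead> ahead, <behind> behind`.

Reachable from a70b4f5: {363336c, 3e71c31, 5fbf98b, 65b4a8a, 6751ef0, a70b4f5, fc65dcb}.
Reachable from fc65dcb: {5fbf98b, 6751ef0, fc65dcb}.
Only in a70b4f5's history (ahead): {363336c, 3e71c31, 65b4a8a, a70b4f5} — 4.
Only in fc65dcb's history (behind): {} — 0.

4 ahead, 0 behind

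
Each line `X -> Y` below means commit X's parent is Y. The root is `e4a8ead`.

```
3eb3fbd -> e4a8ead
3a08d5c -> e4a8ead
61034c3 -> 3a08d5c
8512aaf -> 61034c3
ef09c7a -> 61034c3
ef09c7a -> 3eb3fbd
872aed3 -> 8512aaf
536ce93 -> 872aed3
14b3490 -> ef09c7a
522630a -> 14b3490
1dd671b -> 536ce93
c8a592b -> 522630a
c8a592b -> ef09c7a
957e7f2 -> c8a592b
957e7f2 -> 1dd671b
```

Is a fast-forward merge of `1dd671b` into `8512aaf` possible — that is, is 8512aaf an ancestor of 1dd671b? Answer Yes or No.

Yes

A fast-forward from 8512aaf to 1dd671b is possible iff 8512aaf is an ancestor of 1dd671b.
Ancestors of 1dd671b: {1dd671b, 3a08d5c, 536ce93, 61034c3, 8512aaf, 872aed3, e4a8ead}.
8512aaf is among them, so fast-forward is possible.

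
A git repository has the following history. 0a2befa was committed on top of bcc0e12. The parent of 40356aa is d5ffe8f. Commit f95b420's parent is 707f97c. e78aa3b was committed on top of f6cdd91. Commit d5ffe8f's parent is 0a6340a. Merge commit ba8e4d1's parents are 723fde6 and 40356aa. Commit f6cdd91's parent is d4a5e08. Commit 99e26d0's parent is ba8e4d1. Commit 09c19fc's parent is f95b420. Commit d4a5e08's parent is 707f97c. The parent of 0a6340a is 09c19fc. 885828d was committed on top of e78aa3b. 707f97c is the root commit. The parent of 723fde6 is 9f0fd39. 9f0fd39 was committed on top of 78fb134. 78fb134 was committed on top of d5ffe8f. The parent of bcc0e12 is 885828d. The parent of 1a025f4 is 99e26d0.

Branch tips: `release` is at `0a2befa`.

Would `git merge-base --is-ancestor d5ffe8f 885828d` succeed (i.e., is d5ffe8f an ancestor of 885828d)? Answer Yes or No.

No

Ancestors of 885828d: {707f97c, 885828d, d4a5e08, e78aa3b, f6cdd91}.
d5ffe8f is not in that set, so it is not an ancestor of 885828d.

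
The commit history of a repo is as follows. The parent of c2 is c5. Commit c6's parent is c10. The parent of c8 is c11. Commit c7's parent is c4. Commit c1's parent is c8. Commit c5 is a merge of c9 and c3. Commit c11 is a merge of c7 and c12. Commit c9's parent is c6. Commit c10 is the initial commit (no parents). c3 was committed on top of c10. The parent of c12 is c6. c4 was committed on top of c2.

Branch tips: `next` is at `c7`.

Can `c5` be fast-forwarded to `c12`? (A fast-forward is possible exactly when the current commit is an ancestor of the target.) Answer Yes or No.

No

A fast-forward from c5 to c12 is possible iff c5 is an ancestor of c12.
Ancestors of c12: {c10, c12, c6}.
c5 is not among them, so fast-forward is not possible.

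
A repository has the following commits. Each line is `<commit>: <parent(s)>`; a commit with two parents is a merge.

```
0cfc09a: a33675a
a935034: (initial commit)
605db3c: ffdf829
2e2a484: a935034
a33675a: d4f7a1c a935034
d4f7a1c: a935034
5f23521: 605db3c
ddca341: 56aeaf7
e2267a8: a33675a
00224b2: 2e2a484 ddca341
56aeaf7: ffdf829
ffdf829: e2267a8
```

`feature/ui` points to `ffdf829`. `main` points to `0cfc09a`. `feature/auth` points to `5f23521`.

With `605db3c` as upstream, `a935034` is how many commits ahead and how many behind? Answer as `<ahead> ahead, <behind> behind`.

0 ahead, 5 behind

Reachable from a935034: {a935034}.
Reachable from 605db3c: {605db3c, a33675a, a935034, d4f7a1c, e2267a8, ffdf829}.
Only in a935034's history (ahead): {} — 0.
Only in 605db3c's history (behind): {605db3c, a33675a, d4f7a1c, e2267a8, ffdf829} — 5.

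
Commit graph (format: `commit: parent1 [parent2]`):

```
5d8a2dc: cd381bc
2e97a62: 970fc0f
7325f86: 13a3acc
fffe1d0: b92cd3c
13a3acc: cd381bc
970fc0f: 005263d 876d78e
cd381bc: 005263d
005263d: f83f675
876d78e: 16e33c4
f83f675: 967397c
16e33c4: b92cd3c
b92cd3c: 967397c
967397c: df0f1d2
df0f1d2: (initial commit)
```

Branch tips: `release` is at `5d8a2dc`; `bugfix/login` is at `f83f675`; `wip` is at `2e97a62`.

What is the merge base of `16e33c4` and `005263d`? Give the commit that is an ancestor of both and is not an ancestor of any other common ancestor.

Ancestors of 16e33c4: {16e33c4, 967397c, b92cd3c, df0f1d2}.
Ancestors of 005263d: {005263d, 967397c, df0f1d2, f83f675}.
Common ancestors: {967397c, df0f1d2}.
Among these, 967397c is not an ancestor of any other common ancestor — it is the merge base.

967397c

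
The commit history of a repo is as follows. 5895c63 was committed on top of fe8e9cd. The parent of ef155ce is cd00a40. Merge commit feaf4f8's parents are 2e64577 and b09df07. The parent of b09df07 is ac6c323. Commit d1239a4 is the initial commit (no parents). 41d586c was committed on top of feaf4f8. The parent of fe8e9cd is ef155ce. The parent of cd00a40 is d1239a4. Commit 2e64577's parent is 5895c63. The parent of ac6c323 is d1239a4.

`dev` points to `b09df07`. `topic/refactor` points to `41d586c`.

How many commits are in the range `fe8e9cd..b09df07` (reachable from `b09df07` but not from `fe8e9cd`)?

2

Reachable from b09df07: {ac6c323, b09df07, d1239a4}.
Reachable from fe8e9cd: {cd00a40, d1239a4, ef155ce, fe8e9cd}.
In b09df07's history but not fe8e9cd's: {ac6c323, b09df07} — 2 commits.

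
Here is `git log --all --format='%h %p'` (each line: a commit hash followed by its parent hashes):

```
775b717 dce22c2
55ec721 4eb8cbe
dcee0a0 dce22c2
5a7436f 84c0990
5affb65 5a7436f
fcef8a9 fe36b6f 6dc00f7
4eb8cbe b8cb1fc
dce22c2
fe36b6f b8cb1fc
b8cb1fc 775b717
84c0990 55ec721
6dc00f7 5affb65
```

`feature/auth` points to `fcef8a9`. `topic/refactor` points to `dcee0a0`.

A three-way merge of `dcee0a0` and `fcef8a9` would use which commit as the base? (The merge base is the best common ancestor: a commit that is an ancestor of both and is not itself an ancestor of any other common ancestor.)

Ancestors of dcee0a0: {dce22c2, dcee0a0}.
Ancestors of fcef8a9: {4eb8cbe, 55ec721, 5a7436f, 5affb65, 6dc00f7, 775b717, 84c0990, b8cb1fc, dce22c2, fcef8a9, fe36b6f}.
Common ancestors: {dce22c2}.
The only common ancestor is dce22c2, so it is the merge base.

dce22c2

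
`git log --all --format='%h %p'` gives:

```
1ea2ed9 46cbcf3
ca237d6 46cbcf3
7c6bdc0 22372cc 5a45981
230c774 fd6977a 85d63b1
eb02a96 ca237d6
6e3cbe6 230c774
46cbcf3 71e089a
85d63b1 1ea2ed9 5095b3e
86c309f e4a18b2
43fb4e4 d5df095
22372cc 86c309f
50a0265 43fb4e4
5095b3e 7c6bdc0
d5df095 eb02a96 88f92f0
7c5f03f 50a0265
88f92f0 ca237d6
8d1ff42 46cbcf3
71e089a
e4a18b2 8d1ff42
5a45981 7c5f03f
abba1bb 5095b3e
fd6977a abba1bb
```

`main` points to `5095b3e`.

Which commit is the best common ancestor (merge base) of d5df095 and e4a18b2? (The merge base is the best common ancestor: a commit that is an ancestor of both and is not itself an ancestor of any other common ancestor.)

46cbcf3

Ancestors of d5df095: {46cbcf3, 71e089a, 88f92f0, ca237d6, d5df095, eb02a96}.
Ancestors of e4a18b2: {46cbcf3, 71e089a, 8d1ff42, e4a18b2}.
Common ancestors: {46cbcf3, 71e089a}.
Among these, 46cbcf3 is not an ancestor of any other common ancestor — it is the merge base.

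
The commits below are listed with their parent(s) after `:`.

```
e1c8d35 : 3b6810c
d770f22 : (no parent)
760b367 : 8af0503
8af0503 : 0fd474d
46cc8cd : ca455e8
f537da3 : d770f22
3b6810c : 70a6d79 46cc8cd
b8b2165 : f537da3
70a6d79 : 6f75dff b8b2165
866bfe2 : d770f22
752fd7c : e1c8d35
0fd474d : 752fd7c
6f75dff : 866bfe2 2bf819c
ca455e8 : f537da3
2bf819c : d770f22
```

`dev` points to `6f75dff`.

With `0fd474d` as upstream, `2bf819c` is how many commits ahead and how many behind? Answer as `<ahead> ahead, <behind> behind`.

Reachable from 2bf819c: {2bf819c, d770f22}.
Reachable from 0fd474d: {0fd474d, 2bf819c, 3b6810c, 46cc8cd, 6f75dff, 70a6d79, 752fd7c, 866bfe2, b8b2165, ca455e8, d770f22, e1c8d35, f537da3}.
Only in 2bf819c's history (ahead): {} — 0.
Only in 0fd474d's history (behind): {0fd474d, 3b6810c, 46cc8cd, 6f75dff, 70a6d79, 752fd7c, 866bfe2, b8b2165, ca455e8, e1c8d35, f537da3} — 11.

0 ahead, 11 behind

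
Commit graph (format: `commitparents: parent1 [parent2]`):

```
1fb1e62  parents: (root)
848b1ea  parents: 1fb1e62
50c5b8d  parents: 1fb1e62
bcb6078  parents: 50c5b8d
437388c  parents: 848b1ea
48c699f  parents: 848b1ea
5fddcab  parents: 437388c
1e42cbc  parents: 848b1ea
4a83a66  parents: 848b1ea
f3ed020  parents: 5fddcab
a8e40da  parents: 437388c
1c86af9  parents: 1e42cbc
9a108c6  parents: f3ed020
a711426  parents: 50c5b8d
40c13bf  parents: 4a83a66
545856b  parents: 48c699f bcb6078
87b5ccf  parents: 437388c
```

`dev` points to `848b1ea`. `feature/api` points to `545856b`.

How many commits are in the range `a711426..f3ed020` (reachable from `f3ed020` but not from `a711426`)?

Reachable from f3ed020: {1fb1e62, 437388c, 5fddcab, 848b1ea, f3ed020}.
Reachable from a711426: {1fb1e62, 50c5b8d, a711426}.
In f3ed020's history but not a711426's: {437388c, 5fddcab, 848b1ea, f3ed020} — 4 commits.

4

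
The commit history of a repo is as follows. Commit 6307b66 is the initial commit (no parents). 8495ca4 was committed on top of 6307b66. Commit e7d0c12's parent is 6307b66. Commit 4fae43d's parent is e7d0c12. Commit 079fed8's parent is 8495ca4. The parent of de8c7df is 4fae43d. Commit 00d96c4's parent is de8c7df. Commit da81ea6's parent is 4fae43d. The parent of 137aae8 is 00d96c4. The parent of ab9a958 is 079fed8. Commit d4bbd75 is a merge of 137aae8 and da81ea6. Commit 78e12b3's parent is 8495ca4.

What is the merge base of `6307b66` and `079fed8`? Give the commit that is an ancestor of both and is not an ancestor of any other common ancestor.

6307b66

Ancestors of 6307b66: {6307b66}.
Ancestors of 079fed8: {079fed8, 6307b66, 8495ca4}.
Common ancestors: {6307b66}.
The only common ancestor is 6307b66, so it is the merge base.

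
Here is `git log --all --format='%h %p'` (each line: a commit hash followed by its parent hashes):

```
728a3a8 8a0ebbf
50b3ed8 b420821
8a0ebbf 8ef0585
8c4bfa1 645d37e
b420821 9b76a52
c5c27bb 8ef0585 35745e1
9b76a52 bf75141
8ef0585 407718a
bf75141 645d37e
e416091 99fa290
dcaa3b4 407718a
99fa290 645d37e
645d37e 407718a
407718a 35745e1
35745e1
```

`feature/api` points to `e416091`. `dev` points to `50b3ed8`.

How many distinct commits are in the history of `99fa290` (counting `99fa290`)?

Walking parent pointers from 99fa290: reachable set = {35745e1, 407718a, 645d37e, 99fa290}.
That is 4 commits.

4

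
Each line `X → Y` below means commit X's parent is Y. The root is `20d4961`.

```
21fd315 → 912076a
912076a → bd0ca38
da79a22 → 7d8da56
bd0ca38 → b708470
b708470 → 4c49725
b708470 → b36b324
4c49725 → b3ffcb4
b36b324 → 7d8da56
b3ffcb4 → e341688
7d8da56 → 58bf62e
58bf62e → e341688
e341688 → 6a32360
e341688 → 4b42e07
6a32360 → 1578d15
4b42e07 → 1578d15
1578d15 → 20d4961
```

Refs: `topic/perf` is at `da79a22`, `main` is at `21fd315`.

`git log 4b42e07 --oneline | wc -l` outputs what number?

3

Walking parent pointers from 4b42e07: reachable set = {1578d15, 20d4961, 4b42e07}.
That is 3 commits.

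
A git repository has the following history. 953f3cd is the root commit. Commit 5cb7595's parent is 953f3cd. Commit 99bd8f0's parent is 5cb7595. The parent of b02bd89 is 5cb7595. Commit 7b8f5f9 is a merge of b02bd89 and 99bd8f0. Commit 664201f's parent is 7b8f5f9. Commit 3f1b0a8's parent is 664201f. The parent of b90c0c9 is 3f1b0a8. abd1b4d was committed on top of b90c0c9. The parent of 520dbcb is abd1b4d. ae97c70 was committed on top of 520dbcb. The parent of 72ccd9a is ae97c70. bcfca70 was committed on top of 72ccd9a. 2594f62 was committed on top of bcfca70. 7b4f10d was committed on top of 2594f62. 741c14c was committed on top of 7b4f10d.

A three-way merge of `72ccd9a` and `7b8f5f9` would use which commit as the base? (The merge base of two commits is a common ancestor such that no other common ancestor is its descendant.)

7b8f5f9

Ancestors of 72ccd9a: {3f1b0a8, 520dbcb, 5cb7595, 664201f, 72ccd9a, 7b8f5f9, 953f3cd, 99bd8f0, abd1b4d, ae97c70, b02bd89, b90c0c9}.
Ancestors of 7b8f5f9: {5cb7595, 7b8f5f9, 953f3cd, 99bd8f0, b02bd89}.
Common ancestors: {5cb7595, 7b8f5f9, 953f3cd, 99bd8f0, b02bd89}.
Among these, 7b8f5f9 is not an ancestor of any other common ancestor — it is the merge base.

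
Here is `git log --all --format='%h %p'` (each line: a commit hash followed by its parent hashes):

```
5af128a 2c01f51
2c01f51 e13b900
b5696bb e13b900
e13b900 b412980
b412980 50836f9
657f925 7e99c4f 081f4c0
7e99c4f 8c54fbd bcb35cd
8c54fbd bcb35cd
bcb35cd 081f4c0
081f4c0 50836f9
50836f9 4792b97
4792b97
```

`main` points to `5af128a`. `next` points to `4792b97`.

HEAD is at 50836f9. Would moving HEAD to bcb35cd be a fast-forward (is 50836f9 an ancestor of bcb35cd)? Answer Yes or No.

Yes

A fast-forward from 50836f9 to bcb35cd is possible iff 50836f9 is an ancestor of bcb35cd.
Ancestors of bcb35cd: {081f4c0, 4792b97, 50836f9, bcb35cd}.
50836f9 is among them, so fast-forward is possible.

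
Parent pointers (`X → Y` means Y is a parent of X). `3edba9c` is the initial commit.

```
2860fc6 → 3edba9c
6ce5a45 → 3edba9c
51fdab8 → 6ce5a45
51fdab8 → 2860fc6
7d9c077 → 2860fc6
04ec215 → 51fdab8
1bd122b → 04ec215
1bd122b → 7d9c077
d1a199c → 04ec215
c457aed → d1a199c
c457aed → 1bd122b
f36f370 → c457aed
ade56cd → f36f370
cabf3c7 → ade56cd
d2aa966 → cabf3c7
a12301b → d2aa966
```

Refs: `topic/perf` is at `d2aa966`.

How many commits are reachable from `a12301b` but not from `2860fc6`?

12

Reachable from a12301b: {04ec215, 1bd122b, 2860fc6, 3edba9c, 51fdab8, 6ce5a45, 7d9c077, a12301b, ade56cd, c457aed, cabf3c7, d1a199c, d2aa966, f36f370}.
Reachable from 2860fc6: {2860fc6, 3edba9c}.
In a12301b's history but not 2860fc6's: {04ec215, 1bd122b, 51fdab8, 6ce5a45, 7d9c077, a12301b, ade56cd, c457aed, cabf3c7, d1a199c, d2aa966, f36f370} — 12 commits.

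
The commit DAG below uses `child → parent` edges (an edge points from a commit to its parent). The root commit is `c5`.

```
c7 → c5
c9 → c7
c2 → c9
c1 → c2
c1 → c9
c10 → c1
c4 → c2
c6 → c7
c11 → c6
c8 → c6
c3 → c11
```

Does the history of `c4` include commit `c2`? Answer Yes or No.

Yes

Ancestors of c4 (commits reachable by following parents): {c2, c4, c5, c7, c9}.
c2 is in that set, so it is an ancestor of c4.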